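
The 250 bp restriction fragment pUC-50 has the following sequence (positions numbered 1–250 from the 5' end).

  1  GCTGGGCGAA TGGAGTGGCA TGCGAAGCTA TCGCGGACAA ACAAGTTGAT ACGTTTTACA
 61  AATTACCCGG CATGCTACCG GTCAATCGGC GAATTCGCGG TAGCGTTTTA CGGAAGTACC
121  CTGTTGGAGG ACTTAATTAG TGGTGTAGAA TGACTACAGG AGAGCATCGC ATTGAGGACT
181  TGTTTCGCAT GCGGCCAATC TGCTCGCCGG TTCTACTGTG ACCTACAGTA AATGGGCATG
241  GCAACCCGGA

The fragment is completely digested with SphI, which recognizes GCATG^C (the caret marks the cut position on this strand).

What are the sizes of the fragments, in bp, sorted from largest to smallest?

SphI sites (GCATGC) start at positions 18, 70, 187.
SphI cuts after base 5 of each site (before the last base), so after positions 22, 74, 191.
Linear molecule, 3 cuts → 4 fragments:
  1–22 → 22 bp
  23–74 → 52 bp
  75–191 → 117 bp
  192–250 → 59 bp
Sorted largest to smallest: 117, 59, 52, 22 bp.

117, 59, 52, 22 bp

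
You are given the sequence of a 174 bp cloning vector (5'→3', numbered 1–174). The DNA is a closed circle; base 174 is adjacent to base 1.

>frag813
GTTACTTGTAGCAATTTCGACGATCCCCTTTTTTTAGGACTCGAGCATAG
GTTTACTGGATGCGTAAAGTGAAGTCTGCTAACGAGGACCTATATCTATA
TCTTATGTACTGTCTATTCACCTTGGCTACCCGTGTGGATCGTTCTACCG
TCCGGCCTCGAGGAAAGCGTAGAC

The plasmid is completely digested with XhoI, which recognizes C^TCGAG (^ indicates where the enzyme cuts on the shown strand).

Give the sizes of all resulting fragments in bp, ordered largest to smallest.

117, 57 bp

XhoI sites (CTCGAG) start at positions 40, 157.
XhoI cuts after the first base of each site, so after positions 40, 157.
Circular molecule, 2 cuts → 2 fragments:
  41–157 → 117 bp
  158–174 then 1–40 → 17 + 40 = 57 bp
Sorted largest to smallest: 117, 57 bp.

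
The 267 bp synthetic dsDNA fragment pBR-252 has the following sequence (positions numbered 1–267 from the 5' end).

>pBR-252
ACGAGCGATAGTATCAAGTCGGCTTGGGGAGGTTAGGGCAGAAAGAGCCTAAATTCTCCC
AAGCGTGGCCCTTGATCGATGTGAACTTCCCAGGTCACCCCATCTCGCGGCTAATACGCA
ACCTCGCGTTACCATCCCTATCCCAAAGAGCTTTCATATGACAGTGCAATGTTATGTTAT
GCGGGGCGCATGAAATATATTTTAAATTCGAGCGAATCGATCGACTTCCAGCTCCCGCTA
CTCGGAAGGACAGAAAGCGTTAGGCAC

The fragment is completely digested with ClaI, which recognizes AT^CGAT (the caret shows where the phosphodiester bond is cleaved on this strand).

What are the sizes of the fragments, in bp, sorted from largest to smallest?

141, 76, 50 bp

ClaI sites (ATCGAT) start at positions 75, 216.
ClaI cuts after base 2 of each site, so after positions 76, 217.
Linear molecule, 2 cuts → 3 fragments:
  1–76 → 76 bp
  77–217 → 141 bp
  218–267 → 50 bp
Sorted largest to smallest: 141, 76, 50 bp.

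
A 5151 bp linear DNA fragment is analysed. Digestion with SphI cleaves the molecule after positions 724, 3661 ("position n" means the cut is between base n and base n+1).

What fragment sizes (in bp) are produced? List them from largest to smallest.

2937, 1490, 724 bp

Linear molecule, 2 cuts → 3 fragments:
  724 − 0 = 724 bp
  3661 − 724 = 2937 bp
  5151 − 3661 = 1490 bp
Sorted largest to smallest: 2937, 1490, 724 bp.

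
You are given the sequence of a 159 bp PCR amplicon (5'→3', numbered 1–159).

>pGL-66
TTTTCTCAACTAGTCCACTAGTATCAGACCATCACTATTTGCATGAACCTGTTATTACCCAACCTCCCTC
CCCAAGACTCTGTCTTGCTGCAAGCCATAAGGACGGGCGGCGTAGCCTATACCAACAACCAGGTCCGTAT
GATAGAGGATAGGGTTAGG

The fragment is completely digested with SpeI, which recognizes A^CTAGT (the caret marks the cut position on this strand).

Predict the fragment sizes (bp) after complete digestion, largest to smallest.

142, 9, 8 bp

SpeI sites (ACTAGT) start at positions 9, 17.
SpeI cuts after the first base of each site, so after positions 9, 17.
Linear molecule, 2 cuts → 3 fragments:
  1–9 → 9 bp
  10–17 → 8 bp
  18–159 → 142 bp
Sorted largest to smallest: 142, 9, 8 bp.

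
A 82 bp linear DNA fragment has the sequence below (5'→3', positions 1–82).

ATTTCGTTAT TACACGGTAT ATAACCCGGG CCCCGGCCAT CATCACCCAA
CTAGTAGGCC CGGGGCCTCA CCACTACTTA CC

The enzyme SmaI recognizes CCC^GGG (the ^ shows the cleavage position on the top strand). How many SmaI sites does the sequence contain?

CCCGGG occurs starting at positions 25, 59.
SmaI cuts at 2 sites.

2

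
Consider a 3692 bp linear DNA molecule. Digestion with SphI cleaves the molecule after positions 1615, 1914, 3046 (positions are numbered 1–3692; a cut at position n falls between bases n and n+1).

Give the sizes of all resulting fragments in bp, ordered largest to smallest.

1615, 1132, 646, 299 bp

Linear molecule, 3 cuts → 4 fragments:
  1615 − 0 = 1615 bp
  1914 − 1615 = 299 bp
  3046 − 1914 = 1132 bp
  3692 − 3046 = 646 bp
Sorted largest to smallest: 1615, 1132, 646, 299 bp.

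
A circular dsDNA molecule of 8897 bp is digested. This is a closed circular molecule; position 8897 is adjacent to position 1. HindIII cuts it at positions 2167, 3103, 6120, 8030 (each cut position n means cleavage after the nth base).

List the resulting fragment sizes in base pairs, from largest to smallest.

3034, 3017, 1910, 936 bp

Circular molecule, 4 cuts → 4 fragments:
  3103 − 2167 = 936 bp
  6120 − 3103 = 3017 bp
  8030 − 6120 = 1910 bp
  wrap: 8897 − 8030 + 2167 = 3034 bp
Sorted largest to smallest: 3034, 3017, 1910, 936 bp.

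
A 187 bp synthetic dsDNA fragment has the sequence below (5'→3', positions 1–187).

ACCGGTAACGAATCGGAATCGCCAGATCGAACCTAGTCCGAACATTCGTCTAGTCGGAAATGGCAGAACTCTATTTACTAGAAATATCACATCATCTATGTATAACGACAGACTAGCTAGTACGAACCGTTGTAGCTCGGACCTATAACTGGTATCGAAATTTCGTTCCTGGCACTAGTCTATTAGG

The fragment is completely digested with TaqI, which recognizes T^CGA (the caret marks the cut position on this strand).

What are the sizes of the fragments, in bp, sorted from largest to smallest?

TaqI sites (TCGA) start at positions 27, 155.
TaqI cuts after the first base of each site, so after positions 27, 155.
Linear molecule, 2 cuts → 3 fragments:
  1–27 → 27 bp
  28–155 → 128 bp
  156–187 → 32 bp
Sorted largest to smallest: 128, 32, 27 bp.

128, 32, 27 bp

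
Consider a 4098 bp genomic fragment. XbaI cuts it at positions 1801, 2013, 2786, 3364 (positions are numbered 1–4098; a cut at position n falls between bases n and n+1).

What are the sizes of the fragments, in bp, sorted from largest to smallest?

Linear molecule, 4 cuts → 5 fragments:
  1801 − 0 = 1801 bp
  2013 − 1801 = 212 bp
  2786 − 2013 = 773 bp
  3364 − 2786 = 578 bp
  4098 − 3364 = 734 bp
Sorted largest to smallest: 1801, 773, 734, 578, 212 bp.

1801, 773, 734, 578, 212 bp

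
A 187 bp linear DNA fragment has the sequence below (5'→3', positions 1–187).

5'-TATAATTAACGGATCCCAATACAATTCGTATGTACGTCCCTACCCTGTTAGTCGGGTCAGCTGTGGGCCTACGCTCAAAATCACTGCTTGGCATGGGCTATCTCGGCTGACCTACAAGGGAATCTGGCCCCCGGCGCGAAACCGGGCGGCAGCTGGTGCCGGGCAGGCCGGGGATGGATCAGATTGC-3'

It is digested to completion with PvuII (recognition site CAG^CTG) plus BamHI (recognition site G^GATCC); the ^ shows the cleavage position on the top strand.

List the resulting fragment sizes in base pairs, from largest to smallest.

92, 49, 35, 11 bp

PvuII sites (CAGCTG) start at positions 58, 150.
PvuII cuts after base 3 of each site, so after positions 60, 152.
The BamHI site (GGATCC) starts at position 11.
BamHI cuts after the first base of each site, so after position 11.
Combined cut positions: 11, 60, 152.
Linear molecule, 3 cuts → 4 fragments:
  1–11 → 11 bp
  12–60 → 49 bp
  61–152 → 92 bp
  153–187 → 35 bp
Sorted largest to smallest: 92, 49, 35, 11 bp.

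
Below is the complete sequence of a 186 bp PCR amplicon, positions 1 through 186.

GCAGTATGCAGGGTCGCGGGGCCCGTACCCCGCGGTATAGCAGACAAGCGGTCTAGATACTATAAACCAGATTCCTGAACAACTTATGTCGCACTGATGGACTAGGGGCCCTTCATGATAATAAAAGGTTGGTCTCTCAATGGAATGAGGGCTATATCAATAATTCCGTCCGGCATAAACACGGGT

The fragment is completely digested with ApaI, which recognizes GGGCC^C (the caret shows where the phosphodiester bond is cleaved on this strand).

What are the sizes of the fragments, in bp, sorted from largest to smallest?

ApaI sites (GGGCCC) start at positions 19, 106.
ApaI cuts after base 5 of each site (before the last base), so after positions 23, 110.
Linear molecule, 2 cuts → 3 fragments:
  1–23 → 23 bp
  24–110 → 87 bp
  111–186 → 76 bp
Sorted largest to smallest: 87, 76, 23 bp.

87, 76, 23 bp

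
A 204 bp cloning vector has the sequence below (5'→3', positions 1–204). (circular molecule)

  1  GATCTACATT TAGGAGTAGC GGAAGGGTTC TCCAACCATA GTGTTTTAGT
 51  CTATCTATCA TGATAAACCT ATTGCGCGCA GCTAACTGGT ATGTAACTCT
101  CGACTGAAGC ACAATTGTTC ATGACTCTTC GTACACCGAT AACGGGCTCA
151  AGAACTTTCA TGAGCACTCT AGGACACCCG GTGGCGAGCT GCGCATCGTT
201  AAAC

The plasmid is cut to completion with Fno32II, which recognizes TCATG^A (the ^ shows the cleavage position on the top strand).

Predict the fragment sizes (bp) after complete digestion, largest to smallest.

104, 61, 39 bp

Fno32II sites (TCATGA) start at positions 58, 119, 158.
Fno32II cuts after base 5 of each site (before the last base), so after positions 62, 123, 162.
Circular molecule, 3 cuts → 3 fragments:
  63–123 → 61 bp
  124–162 → 39 bp
  163–204 then 1–62 → 42 + 62 = 104 bp
Sorted largest to smallest: 104, 61, 39 bp.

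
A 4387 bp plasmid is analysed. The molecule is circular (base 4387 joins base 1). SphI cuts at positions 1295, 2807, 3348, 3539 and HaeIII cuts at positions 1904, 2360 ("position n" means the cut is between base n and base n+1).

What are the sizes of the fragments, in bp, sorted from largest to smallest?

Combined cut positions (sorted): 1295, 1904, 2360, 2807, 3348, 3539.
Circular molecule, 6 cuts → 6 fragments:
  1904 − 1295 = 609 bp
  2360 − 1904 = 456 bp
  2807 − 2360 = 447 bp
  3348 − 2807 = 541 bp
  3539 − 3348 = 191 bp
  wrap: 4387 − 3539 + 1295 = 2143 bp
Sorted largest to smallest: 2143, 609, 541, 456, 447, 191 bp.

2143, 609, 541, 456, 447, 191 bp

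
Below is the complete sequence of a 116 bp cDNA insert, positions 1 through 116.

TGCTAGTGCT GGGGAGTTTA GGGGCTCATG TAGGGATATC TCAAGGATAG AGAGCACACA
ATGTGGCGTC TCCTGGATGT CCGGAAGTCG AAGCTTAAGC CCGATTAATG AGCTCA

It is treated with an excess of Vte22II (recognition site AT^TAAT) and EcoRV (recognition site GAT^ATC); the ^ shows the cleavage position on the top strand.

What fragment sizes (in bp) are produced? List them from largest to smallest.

The Vte22II site (ATTAAT) starts at position 104.
Vte22II cuts after base 2 of each site, so after position 105.
The EcoRV site (GATATC) starts at position 35.
EcoRV cuts after base 3 of each site, so after position 37.
Combined cut positions: 37, 105.
Linear molecule, 2 cuts → 3 fragments:
  1–37 → 37 bp
  38–105 → 68 bp
  106–116 → 11 bp
Sorted largest to smallest: 68, 37, 11 bp.

68, 37, 11 bp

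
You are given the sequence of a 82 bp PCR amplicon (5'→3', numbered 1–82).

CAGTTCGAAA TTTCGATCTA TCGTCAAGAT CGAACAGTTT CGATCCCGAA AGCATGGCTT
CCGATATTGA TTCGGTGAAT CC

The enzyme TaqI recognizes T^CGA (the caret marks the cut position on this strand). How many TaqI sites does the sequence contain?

4

TCGA occurs starting at positions 5, 13, 30, 40.
TaqI cuts at 4 sites.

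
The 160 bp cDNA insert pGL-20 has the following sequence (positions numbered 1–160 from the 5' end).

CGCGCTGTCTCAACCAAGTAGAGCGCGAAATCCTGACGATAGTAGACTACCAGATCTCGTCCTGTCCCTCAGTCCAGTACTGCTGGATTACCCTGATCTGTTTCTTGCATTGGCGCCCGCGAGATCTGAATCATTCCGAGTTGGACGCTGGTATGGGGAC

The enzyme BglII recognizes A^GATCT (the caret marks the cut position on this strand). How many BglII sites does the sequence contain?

AGATCT occurs starting at positions 52, 122.
BglII cuts at 2 sites.

2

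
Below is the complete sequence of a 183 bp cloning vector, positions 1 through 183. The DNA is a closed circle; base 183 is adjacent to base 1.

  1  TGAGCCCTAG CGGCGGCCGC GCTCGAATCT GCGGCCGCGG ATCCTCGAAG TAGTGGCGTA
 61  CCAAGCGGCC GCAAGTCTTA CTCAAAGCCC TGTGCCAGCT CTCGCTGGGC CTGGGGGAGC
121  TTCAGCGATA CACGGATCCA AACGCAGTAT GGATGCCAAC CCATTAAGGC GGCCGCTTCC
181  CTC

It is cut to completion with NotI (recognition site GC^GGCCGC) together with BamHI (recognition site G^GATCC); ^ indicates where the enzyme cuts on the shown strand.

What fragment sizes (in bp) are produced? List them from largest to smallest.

68, 36, 27, 27, 18, 7 bp

NotI sites (GCGGCCGC) start at positions 13, 31, 65, 169.
NotI cuts after base 2 of each site, so after positions 14, 32, 66, 170.
BamHI sites (GGATCC) start at positions 39, 134.
BamHI cuts after the first base of each site, so after positions 39, 134.
Combined cut positions: 14, 32, 39, 66, 134, 170.
Circular molecule, 6 cuts → 6 fragments:
  15–32 → 18 bp
  33–39 → 7 bp
  40–66 → 27 bp
  67–134 → 68 bp
  135–170 → 36 bp
  171–183 then 1–14 → 13 + 14 = 27 bp
Sorted largest to smallest: 68, 36, 27, 27, 18, 7 bp.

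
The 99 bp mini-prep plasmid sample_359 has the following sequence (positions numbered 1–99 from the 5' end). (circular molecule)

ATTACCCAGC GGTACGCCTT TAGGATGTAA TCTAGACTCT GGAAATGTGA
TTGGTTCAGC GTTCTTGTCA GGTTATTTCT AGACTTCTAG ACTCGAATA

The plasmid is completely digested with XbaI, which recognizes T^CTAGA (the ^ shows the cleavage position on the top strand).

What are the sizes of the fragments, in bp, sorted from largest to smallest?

XbaI sites (TCTAGA) start at positions 31, 78, 86.
XbaI cuts after the first base of each site, so after positions 31, 78, 86.
Circular molecule, 3 cuts → 3 fragments:
  32–78 → 47 bp
  79–86 → 8 bp
  87–99 then 1–31 → 13 + 31 = 44 bp
Sorted largest to smallest: 47, 44, 8 bp.

47, 44, 8 bp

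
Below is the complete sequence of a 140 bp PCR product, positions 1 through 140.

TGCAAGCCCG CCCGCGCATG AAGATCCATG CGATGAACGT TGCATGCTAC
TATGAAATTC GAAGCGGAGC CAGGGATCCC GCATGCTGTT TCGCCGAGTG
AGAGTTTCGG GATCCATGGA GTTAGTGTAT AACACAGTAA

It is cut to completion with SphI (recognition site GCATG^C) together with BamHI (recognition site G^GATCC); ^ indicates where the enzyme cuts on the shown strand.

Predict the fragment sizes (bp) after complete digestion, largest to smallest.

SphI sites (GCATGC) start at positions 42, 81.
SphI cuts after base 5 of each site (before the last base), so after positions 46, 85.
BamHI sites (GGATCC) start at positions 74, 110.
BamHI cuts after the first base of each site, so after positions 74, 110.
Combined cut positions: 46, 74, 85, 110.
Linear molecule, 4 cuts → 5 fragments:
  1–46 → 46 bp
  47–74 → 28 bp
  75–85 → 11 bp
  86–110 → 25 bp
  111–140 → 30 bp
Sorted largest to smallest: 46, 30, 28, 25, 11 bp.

46, 30, 28, 25, 11 bp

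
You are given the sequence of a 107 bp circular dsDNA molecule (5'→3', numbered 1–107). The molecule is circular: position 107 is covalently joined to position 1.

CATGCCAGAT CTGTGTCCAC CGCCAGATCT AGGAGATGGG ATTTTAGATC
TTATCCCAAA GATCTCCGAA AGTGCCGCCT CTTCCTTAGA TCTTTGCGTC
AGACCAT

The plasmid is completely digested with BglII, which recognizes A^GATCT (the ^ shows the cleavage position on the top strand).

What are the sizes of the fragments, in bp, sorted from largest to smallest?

BglII sites (AGATCT) start at positions 7, 25, 46, 60, 88.
BglII cuts after the first base of each site, so after positions 7, 25, 46, 60, 88.
Circular molecule, 5 cuts → 5 fragments:
  8–25 → 18 bp
  26–46 → 21 bp
  47–60 → 14 bp
  61–88 → 28 bp
  89–107 then 1–7 → 19 + 7 = 26 bp
Sorted largest to smallest: 28, 26, 21, 18, 14 bp.

28, 26, 21, 18, 14 bp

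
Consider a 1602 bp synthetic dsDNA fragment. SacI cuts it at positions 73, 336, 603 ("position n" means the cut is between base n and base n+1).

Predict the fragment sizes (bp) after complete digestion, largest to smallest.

999, 267, 263, 73 bp

Linear molecule, 3 cuts → 4 fragments:
  73 − 0 = 73 bp
  336 − 73 = 263 bp
  603 − 336 = 267 bp
  1602 − 603 = 999 bp
Sorted largest to smallest: 999, 267, 263, 73 bp.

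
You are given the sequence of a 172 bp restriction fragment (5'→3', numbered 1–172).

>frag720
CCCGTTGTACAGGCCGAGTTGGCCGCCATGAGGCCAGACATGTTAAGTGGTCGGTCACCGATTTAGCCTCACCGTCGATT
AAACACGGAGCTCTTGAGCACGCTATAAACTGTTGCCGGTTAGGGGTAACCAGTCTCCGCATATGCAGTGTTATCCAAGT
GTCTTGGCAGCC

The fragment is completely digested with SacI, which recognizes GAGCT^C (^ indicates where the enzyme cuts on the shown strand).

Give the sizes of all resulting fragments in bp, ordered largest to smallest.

The SacI site (GAGCTC) starts at position 88.
SacI cuts after base 5 of each site (before the last base), so after position 92.
Linear molecule, 1 cut → 2 fragments:
  1–92 → 92 bp
  93–172 → 80 bp
Sorted largest to smallest: 92, 80 bp.

92, 80 bp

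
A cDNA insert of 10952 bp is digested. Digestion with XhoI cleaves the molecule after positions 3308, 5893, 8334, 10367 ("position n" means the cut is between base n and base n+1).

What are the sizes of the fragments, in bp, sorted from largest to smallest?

Linear molecule, 4 cuts → 5 fragments:
  3308 − 0 = 3308 bp
  5893 − 3308 = 2585 bp
  8334 − 5893 = 2441 bp
  10367 − 8334 = 2033 bp
  10952 − 10367 = 585 bp
Sorted largest to smallest: 3308, 2585, 2441, 2033, 585 bp.

3308, 2585, 2441, 2033, 585 bp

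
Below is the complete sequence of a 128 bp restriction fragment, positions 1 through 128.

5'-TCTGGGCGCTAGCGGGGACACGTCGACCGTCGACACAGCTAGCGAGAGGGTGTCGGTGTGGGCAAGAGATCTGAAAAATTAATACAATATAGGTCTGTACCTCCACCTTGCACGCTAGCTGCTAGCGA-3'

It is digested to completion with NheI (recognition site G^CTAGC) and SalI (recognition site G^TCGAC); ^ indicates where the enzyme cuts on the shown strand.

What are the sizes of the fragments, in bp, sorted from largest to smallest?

76, 14, 9, 8, 7, 7, 7 bp

NheI sites (GCTAGC) start at positions 8, 38, 114, 121.
NheI cuts after the first base of each site, so after positions 8, 38, 114, 121.
SalI sites (GTCGAC) start at positions 22, 29.
SalI cuts after the first base of each site, so after positions 22, 29.
Combined cut positions: 8, 22, 29, 38, 114, 121.
Linear molecule, 6 cuts → 7 fragments:
  1–8 → 8 bp
  9–22 → 14 bp
  23–29 → 7 bp
  30–38 → 9 bp
  39–114 → 76 bp
  115–121 → 7 bp
  122–128 → 7 bp
Sorted largest to smallest: 76, 14, 9, 8, 7, 7, 7 bp.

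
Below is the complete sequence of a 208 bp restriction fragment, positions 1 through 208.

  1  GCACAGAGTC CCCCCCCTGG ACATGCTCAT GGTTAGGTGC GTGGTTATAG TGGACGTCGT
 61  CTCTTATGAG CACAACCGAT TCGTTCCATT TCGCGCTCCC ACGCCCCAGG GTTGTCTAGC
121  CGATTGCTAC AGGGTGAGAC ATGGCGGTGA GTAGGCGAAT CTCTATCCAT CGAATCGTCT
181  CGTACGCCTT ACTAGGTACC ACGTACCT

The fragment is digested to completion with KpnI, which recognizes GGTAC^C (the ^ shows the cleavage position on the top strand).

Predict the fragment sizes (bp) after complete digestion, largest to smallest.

The KpnI site (GGTACC) starts at position 195.
KpnI cuts after base 5 of each site (before the last base), so after position 199.
Linear molecule, 1 cut → 2 fragments:
  1–199 → 199 bp
  200–208 → 9 bp
Sorted largest to smallest: 199, 9 bp.

199, 9 bp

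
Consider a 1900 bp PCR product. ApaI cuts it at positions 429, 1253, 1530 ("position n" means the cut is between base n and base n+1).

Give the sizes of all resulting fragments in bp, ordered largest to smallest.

Linear molecule, 3 cuts → 4 fragments:
  429 − 0 = 429 bp
  1253 − 429 = 824 bp
  1530 − 1253 = 277 bp
  1900 − 1530 = 370 bp
Sorted largest to smallest: 824, 429, 370, 277 bp.

824, 429, 370, 277 bp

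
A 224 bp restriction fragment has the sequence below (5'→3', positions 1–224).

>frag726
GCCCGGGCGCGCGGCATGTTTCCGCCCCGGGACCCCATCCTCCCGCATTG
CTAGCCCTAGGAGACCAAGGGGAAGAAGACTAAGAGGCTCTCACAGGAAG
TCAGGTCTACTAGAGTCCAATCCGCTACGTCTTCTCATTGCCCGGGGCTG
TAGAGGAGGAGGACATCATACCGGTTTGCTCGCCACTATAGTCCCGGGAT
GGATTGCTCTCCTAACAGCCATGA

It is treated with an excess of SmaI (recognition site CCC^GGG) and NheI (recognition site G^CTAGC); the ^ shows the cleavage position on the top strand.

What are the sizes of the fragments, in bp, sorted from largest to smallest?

SmaI sites (CCCGGG) start at positions 2, 26, 141, 193.
SmaI cuts after base 3 of each site, so after positions 4, 28, 143, 195.
The NheI site (GCTAGC) starts at position 50.
NheI cuts after the first base of each site, so after position 50.
Combined cut positions: 4, 28, 50, 143, 195.
Linear molecule, 5 cuts → 6 fragments:
  1–4 → 4 bp
  5–28 → 24 bp
  29–50 → 22 bp
  51–143 → 93 bp
  144–195 → 52 bp
  196–224 → 29 bp
Sorted largest to smallest: 93, 52, 29, 24, 22, 4 bp.

93, 52, 29, 24, 22, 4 bp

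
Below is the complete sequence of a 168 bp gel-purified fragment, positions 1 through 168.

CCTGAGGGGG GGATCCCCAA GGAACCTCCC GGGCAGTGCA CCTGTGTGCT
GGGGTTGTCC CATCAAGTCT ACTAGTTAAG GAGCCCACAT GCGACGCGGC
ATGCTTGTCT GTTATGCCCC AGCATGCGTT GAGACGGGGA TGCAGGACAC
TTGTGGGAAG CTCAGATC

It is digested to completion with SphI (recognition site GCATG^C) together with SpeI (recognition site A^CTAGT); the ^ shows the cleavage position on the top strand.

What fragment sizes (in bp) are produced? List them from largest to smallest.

SphI sites (GCATGC) start at positions 99, 122.
SphI cuts after base 5 of each site (before the last base), so after positions 103, 126.
The SpeI site (ACTAGT) starts at position 71.
SpeI cuts after the first base of each site, so after position 71.
Combined cut positions: 71, 103, 126.
Linear molecule, 3 cuts → 4 fragments:
  1–71 → 71 bp
  72–103 → 32 bp
  104–126 → 23 bp
  127–168 → 42 bp
Sorted largest to smallest: 71, 42, 32, 23 bp.

71, 42, 32, 23 bp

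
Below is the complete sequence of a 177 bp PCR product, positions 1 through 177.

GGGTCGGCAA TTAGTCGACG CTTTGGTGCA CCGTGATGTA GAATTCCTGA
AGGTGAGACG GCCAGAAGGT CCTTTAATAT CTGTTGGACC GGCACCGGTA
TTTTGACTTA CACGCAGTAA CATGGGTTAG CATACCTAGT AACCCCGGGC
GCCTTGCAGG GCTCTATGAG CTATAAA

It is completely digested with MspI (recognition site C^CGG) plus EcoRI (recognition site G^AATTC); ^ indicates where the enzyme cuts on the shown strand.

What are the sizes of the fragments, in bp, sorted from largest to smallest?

50, 48, 41, 32, 6 bp

MspI sites (CCGG) start at positions 89, 95, 145.
MspI cuts after the first base of each site, so after positions 89, 95, 145.
The EcoRI site (GAATTC) starts at position 41.
EcoRI cuts after the first base of each site, so after position 41.
Combined cut positions: 41, 89, 95, 145.
Linear molecule, 4 cuts → 5 fragments:
  1–41 → 41 bp
  42–89 → 48 bp
  90–95 → 6 bp
  96–145 → 50 bp
  146–177 → 32 bp
Sorted largest to smallest: 50, 48, 41, 32, 6 bp.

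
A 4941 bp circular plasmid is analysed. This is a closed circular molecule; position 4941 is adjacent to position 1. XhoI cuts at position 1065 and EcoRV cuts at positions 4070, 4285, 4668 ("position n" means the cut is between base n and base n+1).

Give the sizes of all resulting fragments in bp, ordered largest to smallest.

Combined cut positions (sorted): 1065, 4070, 4285, 4668.
Circular molecule, 4 cuts → 4 fragments:
  4070 − 1065 = 3005 bp
  4285 − 4070 = 215 bp
  4668 − 4285 = 383 bp
  wrap: 4941 − 4668 + 1065 = 1338 bp
Sorted largest to smallest: 3005, 1338, 383, 215 bp.

3005, 1338, 383, 215 bp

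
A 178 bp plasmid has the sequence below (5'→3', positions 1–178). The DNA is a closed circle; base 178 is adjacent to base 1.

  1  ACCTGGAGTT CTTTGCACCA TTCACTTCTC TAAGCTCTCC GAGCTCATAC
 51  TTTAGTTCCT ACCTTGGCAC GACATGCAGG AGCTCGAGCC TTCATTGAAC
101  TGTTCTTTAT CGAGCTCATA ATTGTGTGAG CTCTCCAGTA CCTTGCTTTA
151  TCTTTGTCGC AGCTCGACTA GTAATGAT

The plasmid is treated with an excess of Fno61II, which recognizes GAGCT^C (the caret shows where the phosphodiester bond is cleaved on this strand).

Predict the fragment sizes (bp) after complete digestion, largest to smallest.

91, 39, 32, 16 bp

Fno61II sites (GAGCTC) start at positions 41, 80, 112, 128.
Fno61II cuts after base 5 of each site (before the last base), so after positions 45, 84, 116, 132.
Circular molecule, 4 cuts → 4 fragments:
  46–84 → 39 bp
  85–116 → 32 bp
  117–132 → 16 bp
  133–178 then 1–45 → 46 + 45 = 91 bp
Sorted largest to smallest: 91, 39, 32, 16 bp.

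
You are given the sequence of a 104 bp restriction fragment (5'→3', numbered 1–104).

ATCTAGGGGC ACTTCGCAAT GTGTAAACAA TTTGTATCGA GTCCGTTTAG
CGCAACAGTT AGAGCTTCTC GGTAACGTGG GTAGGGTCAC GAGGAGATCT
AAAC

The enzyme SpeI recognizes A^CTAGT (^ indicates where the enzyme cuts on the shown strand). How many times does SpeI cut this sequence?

No occurrence of ACTAGT is present in the sequence.
SpeI does not cut: 0 sites.

0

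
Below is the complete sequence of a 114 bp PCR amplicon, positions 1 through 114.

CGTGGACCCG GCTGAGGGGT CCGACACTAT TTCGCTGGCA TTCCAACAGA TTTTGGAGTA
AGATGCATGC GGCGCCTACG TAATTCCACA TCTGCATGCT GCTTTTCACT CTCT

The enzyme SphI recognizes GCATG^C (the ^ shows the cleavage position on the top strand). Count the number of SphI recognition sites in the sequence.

2

GCATGC occurs starting at positions 65, 94.
SphI cuts at 2 sites.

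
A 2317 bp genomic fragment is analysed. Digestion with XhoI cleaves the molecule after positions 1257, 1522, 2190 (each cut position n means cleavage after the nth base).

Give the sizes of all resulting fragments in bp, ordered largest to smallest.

Linear molecule, 3 cuts → 4 fragments:
  1257 − 0 = 1257 bp
  1522 − 1257 = 265 bp
  2190 − 1522 = 668 bp
  2317 − 2190 = 127 bp
Sorted largest to smallest: 1257, 668, 265, 127 bp.

1257, 668, 265, 127 bp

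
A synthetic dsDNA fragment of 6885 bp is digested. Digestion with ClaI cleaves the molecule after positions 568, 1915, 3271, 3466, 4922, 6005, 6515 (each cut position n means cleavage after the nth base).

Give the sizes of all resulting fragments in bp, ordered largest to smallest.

Linear molecule, 7 cuts → 8 fragments:
  568 − 0 = 568 bp
  1915 − 568 = 1347 bp
  3271 − 1915 = 1356 bp
  3466 − 3271 = 195 bp
  4922 − 3466 = 1456 bp
  6005 − 4922 = 1083 bp
  6515 − 6005 = 510 bp
  6885 − 6515 = 370 bp
Sorted largest to smallest: 1456, 1356, 1347, 1083, 568, 510, 370, 195 bp.

1456, 1356, 1347, 1083, 568, 510, 370, 195 bp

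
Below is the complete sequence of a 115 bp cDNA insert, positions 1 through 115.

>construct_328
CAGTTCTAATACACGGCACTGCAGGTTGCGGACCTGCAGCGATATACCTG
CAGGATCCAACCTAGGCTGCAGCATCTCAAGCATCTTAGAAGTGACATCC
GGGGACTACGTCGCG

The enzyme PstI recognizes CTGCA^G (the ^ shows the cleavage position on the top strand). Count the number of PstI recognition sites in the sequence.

4

CTGCAG occurs starting at positions 19, 34, 48, 67.
PstI cuts at 4 sites.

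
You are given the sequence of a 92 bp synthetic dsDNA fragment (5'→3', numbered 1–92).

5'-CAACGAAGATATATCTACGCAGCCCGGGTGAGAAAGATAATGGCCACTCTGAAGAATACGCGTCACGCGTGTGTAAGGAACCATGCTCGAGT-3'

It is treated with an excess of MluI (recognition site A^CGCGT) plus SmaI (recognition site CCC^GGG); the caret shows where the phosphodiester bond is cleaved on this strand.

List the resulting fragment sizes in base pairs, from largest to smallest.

MluI sites (ACGCGT) start at positions 58, 65.
MluI cuts after the first base of each site, so after positions 58, 65.
The SmaI site (CCCGGG) starts at position 23.
SmaI cuts after base 3 of each site, so after position 25.
Combined cut positions: 25, 58, 65.
Linear molecule, 3 cuts → 4 fragments:
  1–25 → 25 bp
  26–58 → 33 bp
  59–65 → 7 bp
  66–92 → 27 bp
Sorted largest to smallest: 33, 27, 25, 7 bp.

33, 27, 25, 7 bp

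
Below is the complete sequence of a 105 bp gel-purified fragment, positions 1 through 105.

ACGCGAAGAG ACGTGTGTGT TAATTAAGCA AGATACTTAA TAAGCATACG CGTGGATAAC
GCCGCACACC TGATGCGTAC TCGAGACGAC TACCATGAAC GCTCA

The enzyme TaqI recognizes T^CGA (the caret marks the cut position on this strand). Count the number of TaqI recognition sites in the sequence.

TCGA occurs starting at position 81.
TaqI cuts at 1 site.

1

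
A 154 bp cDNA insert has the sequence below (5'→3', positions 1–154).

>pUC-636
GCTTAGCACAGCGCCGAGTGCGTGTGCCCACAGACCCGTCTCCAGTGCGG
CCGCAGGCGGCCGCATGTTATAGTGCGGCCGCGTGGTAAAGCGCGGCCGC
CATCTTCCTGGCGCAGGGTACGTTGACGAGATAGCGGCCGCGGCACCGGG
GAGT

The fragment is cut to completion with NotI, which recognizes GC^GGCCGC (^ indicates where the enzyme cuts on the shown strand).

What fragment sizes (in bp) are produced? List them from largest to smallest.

48, 41, 19, 18, 18, 10 bp

NotI sites (GCGGCCGC) start at positions 47, 57, 75, 93, 134.
NotI cuts after base 2 of each site, so after positions 48, 58, 76, 94, 135.
Linear molecule, 5 cuts → 6 fragments:
  1–48 → 48 bp
  49–58 → 10 bp
  59–76 → 18 bp
  77–94 → 18 bp
  95–135 → 41 bp
  136–154 → 19 bp
Sorted largest to smallest: 48, 41, 19, 18, 18, 10 bp.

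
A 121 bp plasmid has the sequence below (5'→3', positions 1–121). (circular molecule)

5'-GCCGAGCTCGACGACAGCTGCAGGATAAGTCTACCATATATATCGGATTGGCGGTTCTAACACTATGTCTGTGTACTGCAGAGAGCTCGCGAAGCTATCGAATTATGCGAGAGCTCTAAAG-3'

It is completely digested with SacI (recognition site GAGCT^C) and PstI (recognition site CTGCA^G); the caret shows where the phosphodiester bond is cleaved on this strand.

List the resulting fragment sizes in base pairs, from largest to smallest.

SacI sites (GAGCTC) start at positions 4, 83, 111.
SacI cuts after base 5 of each site (before the last base), so after positions 8, 87, 115.
PstI sites (CTGCAG) start at positions 18, 76.
PstI cuts after base 5 of each site (before the last base), so after positions 22, 80.
Combined cut positions: 8, 22, 80, 87, 115.
Circular molecule, 5 cuts → 5 fragments:
  9–22 → 14 bp
  23–80 → 58 bp
  81–87 → 7 bp
  88–115 → 28 bp
  116–121 then 1–8 → 6 + 8 = 14 bp
Sorted largest to smallest: 58, 28, 14, 14, 7 bp.

58, 28, 14, 14, 7 bp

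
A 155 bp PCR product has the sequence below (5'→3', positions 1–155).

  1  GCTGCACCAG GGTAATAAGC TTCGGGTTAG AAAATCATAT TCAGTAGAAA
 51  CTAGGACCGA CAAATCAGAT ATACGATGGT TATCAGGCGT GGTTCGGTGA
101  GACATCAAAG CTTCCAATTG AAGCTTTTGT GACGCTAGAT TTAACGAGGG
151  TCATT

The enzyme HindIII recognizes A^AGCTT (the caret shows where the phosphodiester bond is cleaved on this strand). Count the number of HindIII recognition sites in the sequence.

AAGCTT occurs starting at positions 17, 108, 121.
HindIII cuts at 3 sites.

3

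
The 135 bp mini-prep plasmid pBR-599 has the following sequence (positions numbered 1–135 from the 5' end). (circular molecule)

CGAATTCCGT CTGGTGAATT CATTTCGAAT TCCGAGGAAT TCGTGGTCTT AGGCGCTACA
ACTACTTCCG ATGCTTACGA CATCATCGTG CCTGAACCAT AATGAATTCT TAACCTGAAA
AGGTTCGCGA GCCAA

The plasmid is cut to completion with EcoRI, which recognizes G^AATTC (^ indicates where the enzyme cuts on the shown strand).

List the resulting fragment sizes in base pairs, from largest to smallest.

67, 33, 14, 11, 10 bp

EcoRI sites (GAATTC) start at positions 2, 16, 27, 37, 104.
EcoRI cuts after the first base of each site, so after positions 2, 16, 27, 37, 104.
Circular molecule, 5 cuts → 5 fragments:
  3–16 → 14 bp
  17–27 → 11 bp
  28–37 → 10 bp
  38–104 → 67 bp
  105–135 then 1–2 → 31 + 2 = 33 bp
Sorted largest to smallest: 67, 33, 14, 11, 10 bp.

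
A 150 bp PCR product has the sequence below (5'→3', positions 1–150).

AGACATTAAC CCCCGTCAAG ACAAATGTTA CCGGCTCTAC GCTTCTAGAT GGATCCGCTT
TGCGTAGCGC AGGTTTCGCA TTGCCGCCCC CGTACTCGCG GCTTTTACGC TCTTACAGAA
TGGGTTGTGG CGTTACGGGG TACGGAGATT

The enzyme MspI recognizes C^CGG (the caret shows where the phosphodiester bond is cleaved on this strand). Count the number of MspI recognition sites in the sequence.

1

CCGG occurs starting at position 31.
MspI cuts at 1 site.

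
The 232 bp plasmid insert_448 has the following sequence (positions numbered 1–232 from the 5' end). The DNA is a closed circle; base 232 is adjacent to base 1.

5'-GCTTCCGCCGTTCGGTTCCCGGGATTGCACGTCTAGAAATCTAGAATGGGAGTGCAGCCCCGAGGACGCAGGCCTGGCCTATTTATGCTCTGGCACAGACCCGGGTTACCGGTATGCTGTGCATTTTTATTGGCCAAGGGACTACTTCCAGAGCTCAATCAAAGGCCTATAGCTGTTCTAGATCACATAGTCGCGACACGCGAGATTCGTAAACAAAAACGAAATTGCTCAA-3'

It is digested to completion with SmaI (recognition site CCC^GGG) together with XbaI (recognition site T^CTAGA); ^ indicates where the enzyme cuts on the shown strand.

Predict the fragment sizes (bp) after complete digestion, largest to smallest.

SmaI sites (CCCGGG) start at positions 18, 100.
SmaI cuts after base 3 of each site, so after positions 20, 102.
XbaI sites (TCTAGA) start at positions 32, 40, 177.
XbaI cuts after the first base of each site, so after positions 32, 40, 177.
Combined cut positions: 20, 32, 40, 102, 177.
Circular molecule, 5 cuts → 5 fragments:
  21–32 → 12 bp
  33–40 → 8 bp
  41–102 → 62 bp
  103–177 → 75 bp
  178–232 then 1–20 → 55 + 20 = 75 bp
Sorted largest to smallest: 75, 75, 62, 12, 8 bp.

75, 75, 62, 12, 8 bp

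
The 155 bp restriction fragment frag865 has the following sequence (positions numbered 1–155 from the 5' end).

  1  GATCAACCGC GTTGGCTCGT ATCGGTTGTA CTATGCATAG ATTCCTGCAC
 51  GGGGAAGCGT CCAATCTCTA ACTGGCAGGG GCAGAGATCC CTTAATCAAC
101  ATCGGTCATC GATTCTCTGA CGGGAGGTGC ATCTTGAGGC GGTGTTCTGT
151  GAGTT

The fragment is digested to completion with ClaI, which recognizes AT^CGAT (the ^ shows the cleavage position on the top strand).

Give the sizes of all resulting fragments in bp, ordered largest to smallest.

The ClaI site (ATCGAT) starts at position 108.
ClaI cuts after base 2 of each site, so after position 109.
Linear molecule, 1 cut → 2 fragments:
  1–109 → 109 bp
  110–155 → 46 bp
Sorted largest to smallest: 109, 46 bp.

109, 46 bp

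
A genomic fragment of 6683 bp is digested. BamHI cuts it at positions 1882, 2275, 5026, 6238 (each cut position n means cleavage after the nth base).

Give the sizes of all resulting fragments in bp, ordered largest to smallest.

2751, 1882, 1212, 445, 393 bp

Linear molecule, 4 cuts → 5 fragments:
  1882 − 0 = 1882 bp
  2275 − 1882 = 393 bp
  5026 − 2275 = 2751 bp
  6238 − 5026 = 1212 bp
  6683 − 6238 = 445 bp
Sorted largest to smallest: 2751, 1882, 1212, 445, 393 bp.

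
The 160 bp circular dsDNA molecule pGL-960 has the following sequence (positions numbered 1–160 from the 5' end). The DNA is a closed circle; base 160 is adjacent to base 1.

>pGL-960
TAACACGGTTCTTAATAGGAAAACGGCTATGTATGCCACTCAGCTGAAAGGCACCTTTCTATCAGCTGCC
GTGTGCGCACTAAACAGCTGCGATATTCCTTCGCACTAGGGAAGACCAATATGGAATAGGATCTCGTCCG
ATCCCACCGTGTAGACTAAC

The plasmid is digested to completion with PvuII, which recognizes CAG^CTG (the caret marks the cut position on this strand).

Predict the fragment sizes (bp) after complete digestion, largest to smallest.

PvuII sites (CAGCTG) start at positions 41, 63, 85.
PvuII cuts after base 3 of each site, so after positions 43, 65, 87.
Circular molecule, 3 cuts → 3 fragments:
  44–65 → 22 bp
  66–87 → 22 bp
  88–160 then 1–43 → 73 + 43 = 116 bp
Sorted largest to smallest: 116, 22, 22 bp.

116, 22, 22 bp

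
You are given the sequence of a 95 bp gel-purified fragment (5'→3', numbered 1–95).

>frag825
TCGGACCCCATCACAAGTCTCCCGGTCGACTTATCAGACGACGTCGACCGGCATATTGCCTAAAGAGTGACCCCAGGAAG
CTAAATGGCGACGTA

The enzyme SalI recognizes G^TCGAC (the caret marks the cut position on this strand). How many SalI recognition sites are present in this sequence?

GTCGAC occurs starting at positions 25, 43.
SalI cuts at 2 sites.

2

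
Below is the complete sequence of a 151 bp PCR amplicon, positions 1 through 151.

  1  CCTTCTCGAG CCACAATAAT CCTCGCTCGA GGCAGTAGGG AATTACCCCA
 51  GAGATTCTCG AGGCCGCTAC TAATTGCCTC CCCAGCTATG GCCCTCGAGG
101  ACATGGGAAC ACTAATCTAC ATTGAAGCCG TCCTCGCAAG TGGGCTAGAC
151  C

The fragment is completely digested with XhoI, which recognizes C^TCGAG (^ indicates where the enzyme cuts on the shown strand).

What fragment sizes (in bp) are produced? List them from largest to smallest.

57, 37, 31, 21, 5 bp

XhoI sites (CTCGAG) start at positions 5, 26, 57, 94.
XhoI cuts after the first base of each site, so after positions 5, 26, 57, 94.
Linear molecule, 4 cuts → 5 fragments:
  1–5 → 5 bp
  6–26 → 21 bp
  27–57 → 31 bp
  58–94 → 37 bp
  95–151 → 57 bp
Sorted largest to smallest: 57, 37, 31, 21, 5 bp.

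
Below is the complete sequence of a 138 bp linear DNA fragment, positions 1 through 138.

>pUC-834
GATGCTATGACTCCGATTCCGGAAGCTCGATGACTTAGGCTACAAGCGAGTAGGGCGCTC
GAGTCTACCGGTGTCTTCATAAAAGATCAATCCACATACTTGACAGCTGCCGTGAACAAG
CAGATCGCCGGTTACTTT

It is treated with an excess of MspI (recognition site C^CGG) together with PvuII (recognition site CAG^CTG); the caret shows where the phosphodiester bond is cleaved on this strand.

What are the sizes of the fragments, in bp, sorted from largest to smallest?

49, 38, 22, 19, 10 bp

MspI sites (CCGG) start at positions 19, 68, 128.
MspI cuts after the first base of each site, so after positions 19, 68, 128.
The PvuII site (CAGCTG) starts at position 104.
PvuII cuts after base 3 of each site, so after position 106.
Combined cut positions: 19, 68, 106, 128.
Linear molecule, 4 cuts → 5 fragments:
  1–19 → 19 bp
  20–68 → 49 bp
  69–106 → 38 bp
  107–128 → 22 bp
  129–138 → 10 bp
Sorted largest to smallest: 49, 38, 22, 19, 10 bp.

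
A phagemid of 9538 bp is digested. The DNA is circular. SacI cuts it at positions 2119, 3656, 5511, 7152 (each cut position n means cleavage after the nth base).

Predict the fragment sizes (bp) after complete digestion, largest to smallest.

4505, 1855, 1641, 1537 bp

Circular molecule, 4 cuts → 4 fragments:
  3656 − 2119 = 1537 bp
  5511 − 3656 = 1855 bp
  7152 − 5511 = 1641 bp
  wrap: 9538 − 7152 + 2119 = 4505 bp
Sorted largest to smallest: 4505, 1855, 1641, 1537 bp.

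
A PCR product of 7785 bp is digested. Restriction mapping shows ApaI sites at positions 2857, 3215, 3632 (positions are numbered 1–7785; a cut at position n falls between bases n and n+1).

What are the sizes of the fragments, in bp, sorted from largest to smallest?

Linear molecule, 3 cuts → 4 fragments:
  2857 − 0 = 2857 bp
  3215 − 2857 = 358 bp
  3632 − 3215 = 417 bp
  7785 − 3632 = 4153 bp
Sorted largest to smallest: 4153, 2857, 417, 358 bp.

4153, 2857, 417, 358 bp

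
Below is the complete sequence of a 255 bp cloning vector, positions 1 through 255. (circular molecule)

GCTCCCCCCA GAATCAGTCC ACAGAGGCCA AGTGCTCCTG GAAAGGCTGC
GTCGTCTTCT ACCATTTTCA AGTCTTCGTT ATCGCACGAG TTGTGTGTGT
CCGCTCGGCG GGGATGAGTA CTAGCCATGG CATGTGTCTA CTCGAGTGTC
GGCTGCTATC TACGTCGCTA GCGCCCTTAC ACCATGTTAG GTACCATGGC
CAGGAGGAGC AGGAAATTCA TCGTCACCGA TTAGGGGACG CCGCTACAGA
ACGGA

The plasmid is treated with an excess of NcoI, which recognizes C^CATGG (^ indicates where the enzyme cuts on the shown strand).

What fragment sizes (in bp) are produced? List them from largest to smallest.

NcoI sites (CCATGG) start at positions 125, 194.
NcoI cuts after the first base of each site, so after positions 125, 194.
Circular molecule, 2 cuts → 2 fragments:
  126–194 → 69 bp
  195–255 then 1–125 → 61 + 125 = 186 bp
Sorted largest to smallest: 186, 69 bp.

186, 69 bp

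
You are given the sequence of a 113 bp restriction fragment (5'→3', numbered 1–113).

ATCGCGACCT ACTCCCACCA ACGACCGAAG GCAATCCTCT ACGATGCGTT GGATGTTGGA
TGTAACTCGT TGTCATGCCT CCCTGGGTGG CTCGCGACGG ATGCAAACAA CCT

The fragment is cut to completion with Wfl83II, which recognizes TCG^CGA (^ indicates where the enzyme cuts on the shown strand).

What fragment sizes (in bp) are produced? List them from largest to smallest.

90, 19, 4 bp

Wfl83II sites (TCGCGA) start at positions 2, 92.
Wfl83II cuts after base 3 of each site, so after positions 4, 94.
Linear molecule, 2 cuts → 3 fragments:
  1–4 → 4 bp
  5–94 → 90 bp
  95–113 → 19 bp
Sorted largest to smallest: 90, 19, 4 bp.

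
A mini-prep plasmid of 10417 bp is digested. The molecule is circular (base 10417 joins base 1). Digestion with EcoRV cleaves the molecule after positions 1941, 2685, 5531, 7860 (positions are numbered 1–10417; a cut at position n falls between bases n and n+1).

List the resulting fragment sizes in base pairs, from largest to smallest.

Circular molecule, 4 cuts → 4 fragments:
  2685 − 1941 = 744 bp
  5531 − 2685 = 2846 bp
  7860 − 5531 = 2329 bp
  wrap: 10417 − 7860 + 1941 = 4498 bp
Sorted largest to smallest: 4498, 2846, 2329, 744 bp.

4498, 2846, 2329, 744 bp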